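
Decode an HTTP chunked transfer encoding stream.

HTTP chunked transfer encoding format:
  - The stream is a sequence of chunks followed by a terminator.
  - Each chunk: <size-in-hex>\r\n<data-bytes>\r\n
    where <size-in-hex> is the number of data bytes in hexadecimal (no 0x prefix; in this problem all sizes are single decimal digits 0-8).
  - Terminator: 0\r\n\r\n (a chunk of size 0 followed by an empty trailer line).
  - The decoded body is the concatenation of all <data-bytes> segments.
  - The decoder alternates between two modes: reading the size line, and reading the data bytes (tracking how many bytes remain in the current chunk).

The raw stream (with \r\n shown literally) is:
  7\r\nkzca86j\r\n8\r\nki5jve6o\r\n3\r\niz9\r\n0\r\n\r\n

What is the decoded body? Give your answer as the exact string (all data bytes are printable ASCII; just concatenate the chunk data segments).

Chunk 1: stream[0..1]='7' size=0x7=7, data at stream[3..10]='kzca86j' -> body[0..7], body so far='kzca86j'
Chunk 2: stream[12..13]='8' size=0x8=8, data at stream[15..23]='ki5jve6o' -> body[7..15], body so far='kzca86jki5jve6o'
Chunk 3: stream[25..26]='3' size=0x3=3, data at stream[28..31]='iz9' -> body[15..18], body so far='kzca86jki5jve6oiz9'
Chunk 4: stream[33..34]='0' size=0 (terminator). Final body='kzca86jki5jve6oiz9' (18 bytes)

Answer: kzca86jki5jve6oiz9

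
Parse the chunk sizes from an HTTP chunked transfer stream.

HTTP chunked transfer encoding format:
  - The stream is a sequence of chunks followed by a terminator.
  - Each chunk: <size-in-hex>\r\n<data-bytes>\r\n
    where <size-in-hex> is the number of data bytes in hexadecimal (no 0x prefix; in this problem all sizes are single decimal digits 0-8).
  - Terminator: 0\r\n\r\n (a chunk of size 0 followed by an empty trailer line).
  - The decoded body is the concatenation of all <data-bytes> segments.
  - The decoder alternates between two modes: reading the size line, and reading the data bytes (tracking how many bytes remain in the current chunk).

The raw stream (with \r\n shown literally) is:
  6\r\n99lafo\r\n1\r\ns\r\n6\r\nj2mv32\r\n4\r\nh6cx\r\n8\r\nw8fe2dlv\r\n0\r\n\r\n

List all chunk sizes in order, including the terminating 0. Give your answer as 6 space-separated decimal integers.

Chunk 1: stream[0..1]='6' size=0x6=6, data at stream[3..9]='99lafo' -> body[0..6], body so far='99lafo'
Chunk 2: stream[11..12]='1' size=0x1=1, data at stream[14..15]='s' -> body[6..7], body so far='99lafos'
Chunk 3: stream[17..18]='6' size=0x6=6, data at stream[20..26]='j2mv32' -> body[7..13], body so far='99lafosj2mv32'
Chunk 4: stream[28..29]='4' size=0x4=4, data at stream[31..35]='h6cx' -> body[13..17], body so far='99lafosj2mv32h6cx'
Chunk 5: stream[37..38]='8' size=0x8=8, data at stream[40..48]='w8fe2dlv' -> body[17..25], body so far='99lafosj2mv32h6cxw8fe2dlv'
Chunk 6: stream[50..51]='0' size=0 (terminator). Final body='99lafosj2mv32h6cxw8fe2dlv' (25 bytes)

Answer: 6 1 6 4 8 0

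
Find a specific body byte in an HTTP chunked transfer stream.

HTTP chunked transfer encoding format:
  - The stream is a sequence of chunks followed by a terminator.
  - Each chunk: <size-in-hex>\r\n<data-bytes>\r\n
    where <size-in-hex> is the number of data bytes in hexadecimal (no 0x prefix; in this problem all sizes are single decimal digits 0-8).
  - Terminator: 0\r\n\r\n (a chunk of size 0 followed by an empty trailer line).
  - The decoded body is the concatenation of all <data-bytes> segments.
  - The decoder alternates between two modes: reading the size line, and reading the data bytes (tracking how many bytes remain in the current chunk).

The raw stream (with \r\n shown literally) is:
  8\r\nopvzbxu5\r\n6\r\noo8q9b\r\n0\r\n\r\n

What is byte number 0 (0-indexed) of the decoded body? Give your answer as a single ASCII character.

Chunk 1: stream[0..1]='8' size=0x8=8, data at stream[3..11]='opvzbxu5' -> body[0..8], body so far='opvzbxu5'
Chunk 2: stream[13..14]='6' size=0x6=6, data at stream[16..22]='oo8q9b' -> body[8..14], body so far='opvzbxu5oo8q9b'
Chunk 3: stream[24..25]='0' size=0 (terminator). Final body='opvzbxu5oo8q9b' (14 bytes)
Body byte 0 = 'o'

Answer: o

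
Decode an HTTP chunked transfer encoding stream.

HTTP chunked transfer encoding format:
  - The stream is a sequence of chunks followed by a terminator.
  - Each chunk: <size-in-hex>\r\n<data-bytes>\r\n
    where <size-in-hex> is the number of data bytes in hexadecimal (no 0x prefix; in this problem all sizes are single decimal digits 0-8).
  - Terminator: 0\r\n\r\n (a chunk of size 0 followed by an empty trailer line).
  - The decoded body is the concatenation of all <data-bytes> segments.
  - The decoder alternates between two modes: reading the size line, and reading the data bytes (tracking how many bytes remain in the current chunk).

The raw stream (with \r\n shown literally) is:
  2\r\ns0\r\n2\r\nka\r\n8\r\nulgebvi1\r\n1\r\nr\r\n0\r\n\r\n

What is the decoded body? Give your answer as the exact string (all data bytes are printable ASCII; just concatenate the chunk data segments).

Chunk 1: stream[0..1]='2' size=0x2=2, data at stream[3..5]='s0' -> body[0..2], body so far='s0'
Chunk 2: stream[7..8]='2' size=0x2=2, data at stream[10..12]='ka' -> body[2..4], body so far='s0ka'
Chunk 3: stream[14..15]='8' size=0x8=8, data at stream[17..25]='ulgebvi1' -> body[4..12], body so far='s0kaulgebvi1'
Chunk 4: stream[27..28]='1' size=0x1=1, data at stream[30..31]='r' -> body[12..13], body so far='s0kaulgebvi1r'
Chunk 5: stream[33..34]='0' size=0 (terminator). Final body='s0kaulgebvi1r' (13 bytes)

Answer: s0kaulgebvi1r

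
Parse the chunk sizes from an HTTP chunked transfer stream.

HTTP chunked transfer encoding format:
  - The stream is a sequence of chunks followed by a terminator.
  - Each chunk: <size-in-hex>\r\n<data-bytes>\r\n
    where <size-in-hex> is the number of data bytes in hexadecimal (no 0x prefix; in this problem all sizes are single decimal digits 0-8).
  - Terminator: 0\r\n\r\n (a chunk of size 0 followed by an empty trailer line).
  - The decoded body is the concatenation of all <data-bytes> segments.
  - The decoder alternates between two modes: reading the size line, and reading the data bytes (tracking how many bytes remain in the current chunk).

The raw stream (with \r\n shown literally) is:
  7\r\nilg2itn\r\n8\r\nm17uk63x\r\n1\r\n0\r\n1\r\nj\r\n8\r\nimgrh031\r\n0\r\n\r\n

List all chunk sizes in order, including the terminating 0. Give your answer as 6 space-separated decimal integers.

Chunk 1: stream[0..1]='7' size=0x7=7, data at stream[3..10]='ilg2itn' -> body[0..7], body so far='ilg2itn'
Chunk 2: stream[12..13]='8' size=0x8=8, data at stream[15..23]='m17uk63x' -> body[7..15], body so far='ilg2itnm17uk63x'
Chunk 3: stream[25..26]='1' size=0x1=1, data at stream[28..29]='0' -> body[15..16], body so far='ilg2itnm17uk63x0'
Chunk 4: stream[31..32]='1' size=0x1=1, data at stream[34..35]='j' -> body[16..17], body so far='ilg2itnm17uk63x0j'
Chunk 5: stream[37..38]='8' size=0x8=8, data at stream[40..48]='imgrh031' -> body[17..25], body so far='ilg2itnm17uk63x0jimgrh031'
Chunk 6: stream[50..51]='0' size=0 (terminator). Final body='ilg2itnm17uk63x0jimgrh031' (25 bytes)

Answer: 7 8 1 1 8 0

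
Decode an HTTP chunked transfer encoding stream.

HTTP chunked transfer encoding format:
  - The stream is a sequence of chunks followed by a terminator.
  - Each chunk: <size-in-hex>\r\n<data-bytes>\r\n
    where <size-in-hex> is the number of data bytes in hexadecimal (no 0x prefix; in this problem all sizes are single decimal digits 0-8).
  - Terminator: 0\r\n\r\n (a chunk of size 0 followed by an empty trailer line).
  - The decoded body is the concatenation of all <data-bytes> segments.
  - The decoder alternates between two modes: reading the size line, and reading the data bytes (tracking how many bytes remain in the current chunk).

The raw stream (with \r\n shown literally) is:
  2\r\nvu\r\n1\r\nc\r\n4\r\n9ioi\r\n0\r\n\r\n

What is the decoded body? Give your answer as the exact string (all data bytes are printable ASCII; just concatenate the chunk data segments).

Chunk 1: stream[0..1]='2' size=0x2=2, data at stream[3..5]='vu' -> body[0..2], body so far='vu'
Chunk 2: stream[7..8]='1' size=0x1=1, data at stream[10..11]='c' -> body[2..3], body so far='vuc'
Chunk 3: stream[13..14]='4' size=0x4=4, data at stream[16..20]='9ioi' -> body[3..7], body so far='vuc9ioi'
Chunk 4: stream[22..23]='0' size=0 (terminator). Final body='vuc9ioi' (7 bytes)

Answer: vuc9ioi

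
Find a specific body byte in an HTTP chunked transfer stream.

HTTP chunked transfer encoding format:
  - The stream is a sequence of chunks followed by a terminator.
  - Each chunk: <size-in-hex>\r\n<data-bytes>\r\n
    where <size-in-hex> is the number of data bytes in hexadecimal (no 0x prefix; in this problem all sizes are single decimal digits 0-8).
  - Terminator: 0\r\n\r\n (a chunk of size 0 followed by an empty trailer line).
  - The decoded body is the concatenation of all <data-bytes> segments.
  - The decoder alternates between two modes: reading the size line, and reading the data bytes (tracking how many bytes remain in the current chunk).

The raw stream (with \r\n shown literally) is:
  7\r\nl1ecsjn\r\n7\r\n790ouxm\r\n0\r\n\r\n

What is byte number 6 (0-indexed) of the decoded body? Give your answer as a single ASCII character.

Answer: n

Derivation:
Chunk 1: stream[0..1]='7' size=0x7=7, data at stream[3..10]='l1ecsjn' -> body[0..7], body so far='l1ecsjn'
Chunk 2: stream[12..13]='7' size=0x7=7, data at stream[15..22]='790ouxm' -> body[7..14], body so far='l1ecsjn790ouxm'
Chunk 3: stream[24..25]='0' size=0 (terminator). Final body='l1ecsjn790ouxm' (14 bytes)
Body byte 6 = 'n'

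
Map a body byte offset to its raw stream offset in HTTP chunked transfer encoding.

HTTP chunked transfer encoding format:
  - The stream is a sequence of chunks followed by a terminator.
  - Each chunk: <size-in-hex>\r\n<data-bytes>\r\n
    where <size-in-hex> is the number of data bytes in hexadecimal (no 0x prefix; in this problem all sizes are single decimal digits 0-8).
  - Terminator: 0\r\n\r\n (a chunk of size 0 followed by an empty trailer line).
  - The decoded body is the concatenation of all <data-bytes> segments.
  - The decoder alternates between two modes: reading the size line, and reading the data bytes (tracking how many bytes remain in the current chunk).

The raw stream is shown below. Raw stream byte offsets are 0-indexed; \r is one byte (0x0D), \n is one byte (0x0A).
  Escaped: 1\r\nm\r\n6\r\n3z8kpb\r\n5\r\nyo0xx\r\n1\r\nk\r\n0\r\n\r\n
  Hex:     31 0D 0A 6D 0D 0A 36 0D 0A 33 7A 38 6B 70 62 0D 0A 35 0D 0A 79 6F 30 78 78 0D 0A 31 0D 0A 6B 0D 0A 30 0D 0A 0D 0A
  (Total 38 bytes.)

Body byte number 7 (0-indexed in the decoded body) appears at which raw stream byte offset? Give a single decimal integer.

Answer: 20

Derivation:
Chunk 1: stream[0..1]='1' size=0x1=1, data at stream[3..4]='m' -> body[0..1], body so far='m'
Chunk 2: stream[6..7]='6' size=0x6=6, data at stream[9..15]='3z8kpb' -> body[1..7], body so far='m3z8kpb'
Chunk 3: stream[17..18]='5' size=0x5=5, data at stream[20..25]='yo0xx' -> body[7..12], body so far='m3z8kpbyo0xx'
Chunk 4: stream[27..28]='1' size=0x1=1, data at stream[30..31]='k' -> body[12..13], body so far='m3z8kpbyo0xxk'
Chunk 5: stream[33..34]='0' size=0 (terminator). Final body='m3z8kpbyo0xxk' (13 bytes)
Body byte 7 at stream offset 20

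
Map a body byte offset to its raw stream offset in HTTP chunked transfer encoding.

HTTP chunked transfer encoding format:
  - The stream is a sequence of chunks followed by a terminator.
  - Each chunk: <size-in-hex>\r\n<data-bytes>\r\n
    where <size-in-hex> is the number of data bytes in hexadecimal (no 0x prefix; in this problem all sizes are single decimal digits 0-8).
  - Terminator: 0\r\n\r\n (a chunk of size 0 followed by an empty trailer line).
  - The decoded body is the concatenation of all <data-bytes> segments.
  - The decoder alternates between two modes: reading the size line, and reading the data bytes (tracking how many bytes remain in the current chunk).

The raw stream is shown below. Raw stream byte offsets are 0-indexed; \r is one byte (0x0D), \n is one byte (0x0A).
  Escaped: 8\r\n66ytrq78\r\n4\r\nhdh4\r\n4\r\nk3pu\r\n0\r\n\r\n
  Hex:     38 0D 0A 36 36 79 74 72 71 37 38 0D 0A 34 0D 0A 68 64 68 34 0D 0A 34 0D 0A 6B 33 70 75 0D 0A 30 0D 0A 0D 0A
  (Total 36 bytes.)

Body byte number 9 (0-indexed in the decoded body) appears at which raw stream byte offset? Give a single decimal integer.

Answer: 17

Derivation:
Chunk 1: stream[0..1]='8' size=0x8=8, data at stream[3..11]='66ytrq78' -> body[0..8], body so far='66ytrq78'
Chunk 2: stream[13..14]='4' size=0x4=4, data at stream[16..20]='hdh4' -> body[8..12], body so far='66ytrq78hdh4'
Chunk 3: stream[22..23]='4' size=0x4=4, data at stream[25..29]='k3pu' -> body[12..16], body so far='66ytrq78hdh4k3pu'
Chunk 4: stream[31..32]='0' size=0 (terminator). Final body='66ytrq78hdh4k3pu' (16 bytes)
Body byte 9 at stream offset 17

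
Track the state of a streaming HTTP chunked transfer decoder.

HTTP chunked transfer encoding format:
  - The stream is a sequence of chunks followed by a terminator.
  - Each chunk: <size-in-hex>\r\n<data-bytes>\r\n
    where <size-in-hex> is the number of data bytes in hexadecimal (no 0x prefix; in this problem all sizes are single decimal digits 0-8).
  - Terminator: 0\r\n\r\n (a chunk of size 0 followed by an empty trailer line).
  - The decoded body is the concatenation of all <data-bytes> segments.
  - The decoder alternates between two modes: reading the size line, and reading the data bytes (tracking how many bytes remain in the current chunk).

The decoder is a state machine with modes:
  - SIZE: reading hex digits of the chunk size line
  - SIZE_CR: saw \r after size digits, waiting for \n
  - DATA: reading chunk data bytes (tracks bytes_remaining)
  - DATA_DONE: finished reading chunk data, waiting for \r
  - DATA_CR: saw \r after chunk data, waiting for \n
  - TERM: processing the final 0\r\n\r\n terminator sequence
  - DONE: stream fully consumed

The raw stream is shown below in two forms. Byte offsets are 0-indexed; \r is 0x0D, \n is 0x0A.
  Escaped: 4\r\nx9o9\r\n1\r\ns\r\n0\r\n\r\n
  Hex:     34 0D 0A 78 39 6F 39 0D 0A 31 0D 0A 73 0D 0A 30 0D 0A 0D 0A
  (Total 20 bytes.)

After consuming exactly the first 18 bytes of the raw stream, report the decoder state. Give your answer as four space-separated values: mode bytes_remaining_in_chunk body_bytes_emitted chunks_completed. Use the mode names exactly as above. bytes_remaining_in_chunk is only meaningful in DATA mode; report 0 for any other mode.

Answer: TERM 0 5 2

Derivation:
Byte 0 = '4': mode=SIZE remaining=0 emitted=0 chunks_done=0
Byte 1 = 0x0D: mode=SIZE_CR remaining=0 emitted=0 chunks_done=0
Byte 2 = 0x0A: mode=DATA remaining=4 emitted=0 chunks_done=0
Byte 3 = 'x': mode=DATA remaining=3 emitted=1 chunks_done=0
Byte 4 = '9': mode=DATA remaining=2 emitted=2 chunks_done=0
Byte 5 = 'o': mode=DATA remaining=1 emitted=3 chunks_done=0
Byte 6 = '9': mode=DATA_DONE remaining=0 emitted=4 chunks_done=0
Byte 7 = 0x0D: mode=DATA_CR remaining=0 emitted=4 chunks_done=0
Byte 8 = 0x0A: mode=SIZE remaining=0 emitted=4 chunks_done=1
Byte 9 = '1': mode=SIZE remaining=0 emitted=4 chunks_done=1
Byte 10 = 0x0D: mode=SIZE_CR remaining=0 emitted=4 chunks_done=1
Byte 11 = 0x0A: mode=DATA remaining=1 emitted=4 chunks_done=1
Byte 12 = 's': mode=DATA_DONE remaining=0 emitted=5 chunks_done=1
Byte 13 = 0x0D: mode=DATA_CR remaining=0 emitted=5 chunks_done=1
Byte 14 = 0x0A: mode=SIZE remaining=0 emitted=5 chunks_done=2
Byte 15 = '0': mode=SIZE remaining=0 emitted=5 chunks_done=2
Byte 16 = 0x0D: mode=SIZE_CR remaining=0 emitted=5 chunks_done=2
Byte 17 = 0x0A: mode=TERM remaining=0 emitted=5 chunks_done=2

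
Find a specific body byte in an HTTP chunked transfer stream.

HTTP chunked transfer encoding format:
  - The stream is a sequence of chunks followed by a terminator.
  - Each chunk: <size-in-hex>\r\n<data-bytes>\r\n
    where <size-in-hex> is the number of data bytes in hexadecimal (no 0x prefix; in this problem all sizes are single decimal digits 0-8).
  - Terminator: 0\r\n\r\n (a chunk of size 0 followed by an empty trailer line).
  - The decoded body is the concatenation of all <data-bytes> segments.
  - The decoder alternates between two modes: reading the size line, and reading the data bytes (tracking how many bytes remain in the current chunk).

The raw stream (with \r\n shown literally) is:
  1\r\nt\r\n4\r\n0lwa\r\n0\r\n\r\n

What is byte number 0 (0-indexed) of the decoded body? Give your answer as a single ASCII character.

Chunk 1: stream[0..1]='1' size=0x1=1, data at stream[3..4]='t' -> body[0..1], body so far='t'
Chunk 2: stream[6..7]='4' size=0x4=4, data at stream[9..13]='0lwa' -> body[1..5], body so far='t0lwa'
Chunk 3: stream[15..16]='0' size=0 (terminator). Final body='t0lwa' (5 bytes)
Body byte 0 = 't'

Answer: t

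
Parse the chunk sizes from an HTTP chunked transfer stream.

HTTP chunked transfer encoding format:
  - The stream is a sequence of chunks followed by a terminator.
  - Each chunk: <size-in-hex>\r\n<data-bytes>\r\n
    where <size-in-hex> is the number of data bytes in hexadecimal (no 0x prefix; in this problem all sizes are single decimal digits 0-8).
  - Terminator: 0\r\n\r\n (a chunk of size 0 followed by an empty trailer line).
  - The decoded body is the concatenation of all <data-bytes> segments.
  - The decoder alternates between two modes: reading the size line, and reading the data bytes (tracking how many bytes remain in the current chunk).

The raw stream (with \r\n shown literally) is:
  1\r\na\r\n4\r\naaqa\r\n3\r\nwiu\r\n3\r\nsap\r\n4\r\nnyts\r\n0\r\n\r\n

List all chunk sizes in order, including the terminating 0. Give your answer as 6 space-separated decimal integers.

Answer: 1 4 3 3 4 0

Derivation:
Chunk 1: stream[0..1]='1' size=0x1=1, data at stream[3..4]='a' -> body[0..1], body so far='a'
Chunk 2: stream[6..7]='4' size=0x4=4, data at stream[9..13]='aaqa' -> body[1..5], body so far='aaaqa'
Chunk 3: stream[15..16]='3' size=0x3=3, data at stream[18..21]='wiu' -> body[5..8], body so far='aaaqawiu'
Chunk 4: stream[23..24]='3' size=0x3=3, data at stream[26..29]='sap' -> body[8..11], body so far='aaaqawiusap'
Chunk 5: stream[31..32]='4' size=0x4=4, data at stream[34..38]='nyts' -> body[11..15], body so far='aaaqawiusapnyts'
Chunk 6: stream[40..41]='0' size=0 (terminator). Final body='aaaqawiusapnyts' (15 bytes)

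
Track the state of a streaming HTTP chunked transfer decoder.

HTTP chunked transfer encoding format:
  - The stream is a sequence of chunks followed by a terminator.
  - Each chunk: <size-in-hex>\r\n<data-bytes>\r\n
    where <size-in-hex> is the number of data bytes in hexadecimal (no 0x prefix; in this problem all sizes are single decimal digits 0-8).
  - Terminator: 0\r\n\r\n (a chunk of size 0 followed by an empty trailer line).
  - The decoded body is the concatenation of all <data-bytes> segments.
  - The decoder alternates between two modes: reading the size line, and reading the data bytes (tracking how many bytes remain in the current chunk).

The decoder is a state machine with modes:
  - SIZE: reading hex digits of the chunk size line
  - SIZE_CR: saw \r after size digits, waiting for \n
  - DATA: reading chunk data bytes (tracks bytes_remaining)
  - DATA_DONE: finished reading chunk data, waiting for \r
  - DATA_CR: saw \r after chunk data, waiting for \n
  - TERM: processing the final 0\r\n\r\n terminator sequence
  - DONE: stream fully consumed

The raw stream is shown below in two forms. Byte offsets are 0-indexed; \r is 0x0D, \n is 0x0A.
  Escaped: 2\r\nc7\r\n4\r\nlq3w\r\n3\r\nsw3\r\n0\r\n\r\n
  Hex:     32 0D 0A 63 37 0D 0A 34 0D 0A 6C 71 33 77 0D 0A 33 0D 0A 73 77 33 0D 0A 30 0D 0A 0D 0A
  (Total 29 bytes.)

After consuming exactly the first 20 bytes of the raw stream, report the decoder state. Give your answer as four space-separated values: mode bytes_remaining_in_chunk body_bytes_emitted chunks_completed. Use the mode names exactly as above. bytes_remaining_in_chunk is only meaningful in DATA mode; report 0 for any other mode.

Byte 0 = '2': mode=SIZE remaining=0 emitted=0 chunks_done=0
Byte 1 = 0x0D: mode=SIZE_CR remaining=0 emitted=0 chunks_done=0
Byte 2 = 0x0A: mode=DATA remaining=2 emitted=0 chunks_done=0
Byte 3 = 'c': mode=DATA remaining=1 emitted=1 chunks_done=0
Byte 4 = '7': mode=DATA_DONE remaining=0 emitted=2 chunks_done=0
Byte 5 = 0x0D: mode=DATA_CR remaining=0 emitted=2 chunks_done=0
Byte 6 = 0x0A: mode=SIZE remaining=0 emitted=2 chunks_done=1
Byte 7 = '4': mode=SIZE remaining=0 emitted=2 chunks_done=1
Byte 8 = 0x0D: mode=SIZE_CR remaining=0 emitted=2 chunks_done=1
Byte 9 = 0x0A: mode=DATA remaining=4 emitted=2 chunks_done=1
Byte 10 = 'l': mode=DATA remaining=3 emitted=3 chunks_done=1
Byte 11 = 'q': mode=DATA remaining=2 emitted=4 chunks_done=1
Byte 12 = '3': mode=DATA remaining=1 emitted=5 chunks_done=1
Byte 13 = 'w': mode=DATA_DONE remaining=0 emitted=6 chunks_done=1
Byte 14 = 0x0D: mode=DATA_CR remaining=0 emitted=6 chunks_done=1
Byte 15 = 0x0A: mode=SIZE remaining=0 emitted=6 chunks_done=2
Byte 16 = '3': mode=SIZE remaining=0 emitted=6 chunks_done=2
Byte 17 = 0x0D: mode=SIZE_CR remaining=0 emitted=6 chunks_done=2
Byte 18 = 0x0A: mode=DATA remaining=3 emitted=6 chunks_done=2
Byte 19 = 's': mode=DATA remaining=2 emitted=7 chunks_done=2

Answer: DATA 2 7 2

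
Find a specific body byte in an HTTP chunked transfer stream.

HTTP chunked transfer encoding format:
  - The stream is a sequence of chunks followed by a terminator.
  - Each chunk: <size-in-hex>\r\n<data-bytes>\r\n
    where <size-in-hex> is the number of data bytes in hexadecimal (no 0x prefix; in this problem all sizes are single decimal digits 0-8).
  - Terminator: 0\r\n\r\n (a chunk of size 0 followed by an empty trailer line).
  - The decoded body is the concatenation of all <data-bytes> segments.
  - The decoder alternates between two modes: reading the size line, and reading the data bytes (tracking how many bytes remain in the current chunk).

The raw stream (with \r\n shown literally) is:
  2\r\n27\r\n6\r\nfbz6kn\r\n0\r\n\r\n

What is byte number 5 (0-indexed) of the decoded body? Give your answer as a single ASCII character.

Chunk 1: stream[0..1]='2' size=0x2=2, data at stream[3..5]='27' -> body[0..2], body so far='27'
Chunk 2: stream[7..8]='6' size=0x6=6, data at stream[10..16]='fbz6kn' -> body[2..8], body so far='27fbz6kn'
Chunk 3: stream[18..19]='0' size=0 (terminator). Final body='27fbz6kn' (8 bytes)
Body byte 5 = '6'

Answer: 6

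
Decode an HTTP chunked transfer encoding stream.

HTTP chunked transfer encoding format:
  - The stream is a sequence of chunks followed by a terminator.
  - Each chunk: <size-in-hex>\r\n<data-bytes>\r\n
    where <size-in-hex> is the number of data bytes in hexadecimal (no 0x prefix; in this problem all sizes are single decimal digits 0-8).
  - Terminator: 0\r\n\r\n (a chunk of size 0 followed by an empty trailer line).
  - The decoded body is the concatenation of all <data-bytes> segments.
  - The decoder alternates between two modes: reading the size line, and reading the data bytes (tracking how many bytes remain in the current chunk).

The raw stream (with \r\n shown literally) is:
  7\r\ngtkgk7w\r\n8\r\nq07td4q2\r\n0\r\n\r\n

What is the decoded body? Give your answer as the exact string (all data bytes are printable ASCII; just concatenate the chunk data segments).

Chunk 1: stream[0..1]='7' size=0x7=7, data at stream[3..10]='gtkgk7w' -> body[0..7], body so far='gtkgk7w'
Chunk 2: stream[12..13]='8' size=0x8=8, data at stream[15..23]='q07td4q2' -> body[7..15], body so far='gtkgk7wq07td4q2'
Chunk 3: stream[25..26]='0' size=0 (terminator). Final body='gtkgk7wq07td4q2' (15 bytes)

Answer: gtkgk7wq07td4q2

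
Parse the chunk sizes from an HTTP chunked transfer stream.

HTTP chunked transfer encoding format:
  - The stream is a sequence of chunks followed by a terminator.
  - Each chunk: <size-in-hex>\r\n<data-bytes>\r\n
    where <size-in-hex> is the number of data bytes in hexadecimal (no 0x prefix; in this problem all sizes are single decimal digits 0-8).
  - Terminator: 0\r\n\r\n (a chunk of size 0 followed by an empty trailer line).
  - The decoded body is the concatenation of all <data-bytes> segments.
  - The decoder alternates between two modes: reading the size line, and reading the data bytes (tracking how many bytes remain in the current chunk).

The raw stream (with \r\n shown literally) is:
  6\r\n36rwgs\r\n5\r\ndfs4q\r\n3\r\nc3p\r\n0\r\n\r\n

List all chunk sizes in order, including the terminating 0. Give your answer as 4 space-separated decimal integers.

Answer: 6 5 3 0

Derivation:
Chunk 1: stream[0..1]='6' size=0x6=6, data at stream[3..9]='36rwgs' -> body[0..6], body so far='36rwgs'
Chunk 2: stream[11..12]='5' size=0x5=5, data at stream[14..19]='dfs4q' -> body[6..11], body so far='36rwgsdfs4q'
Chunk 3: stream[21..22]='3' size=0x3=3, data at stream[24..27]='c3p' -> body[11..14], body so far='36rwgsdfs4qc3p'
Chunk 4: stream[29..30]='0' size=0 (terminator). Final body='36rwgsdfs4qc3p' (14 bytes)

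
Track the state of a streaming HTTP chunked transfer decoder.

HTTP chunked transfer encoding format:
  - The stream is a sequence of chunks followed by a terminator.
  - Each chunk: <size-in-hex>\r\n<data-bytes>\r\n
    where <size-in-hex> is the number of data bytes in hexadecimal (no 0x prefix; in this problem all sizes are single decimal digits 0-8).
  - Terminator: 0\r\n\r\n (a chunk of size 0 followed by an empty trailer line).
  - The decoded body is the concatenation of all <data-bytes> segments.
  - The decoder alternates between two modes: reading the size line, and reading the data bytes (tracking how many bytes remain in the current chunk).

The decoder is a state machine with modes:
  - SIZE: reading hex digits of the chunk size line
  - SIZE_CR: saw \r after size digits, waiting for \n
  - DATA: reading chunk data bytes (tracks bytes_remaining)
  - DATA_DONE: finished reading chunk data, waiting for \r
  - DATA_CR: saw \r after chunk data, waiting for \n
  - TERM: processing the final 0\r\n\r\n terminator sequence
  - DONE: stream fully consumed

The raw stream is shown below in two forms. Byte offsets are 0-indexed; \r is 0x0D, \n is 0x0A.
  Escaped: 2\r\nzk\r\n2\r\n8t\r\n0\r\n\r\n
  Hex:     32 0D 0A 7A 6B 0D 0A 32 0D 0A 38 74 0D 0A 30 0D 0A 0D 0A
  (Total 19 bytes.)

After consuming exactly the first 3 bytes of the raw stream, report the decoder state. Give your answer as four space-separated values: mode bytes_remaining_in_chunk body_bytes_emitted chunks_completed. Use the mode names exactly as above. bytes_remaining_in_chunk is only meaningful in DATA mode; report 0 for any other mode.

Answer: DATA 2 0 0

Derivation:
Byte 0 = '2': mode=SIZE remaining=0 emitted=0 chunks_done=0
Byte 1 = 0x0D: mode=SIZE_CR remaining=0 emitted=0 chunks_done=0
Byte 2 = 0x0A: mode=DATA remaining=2 emitted=0 chunks_done=0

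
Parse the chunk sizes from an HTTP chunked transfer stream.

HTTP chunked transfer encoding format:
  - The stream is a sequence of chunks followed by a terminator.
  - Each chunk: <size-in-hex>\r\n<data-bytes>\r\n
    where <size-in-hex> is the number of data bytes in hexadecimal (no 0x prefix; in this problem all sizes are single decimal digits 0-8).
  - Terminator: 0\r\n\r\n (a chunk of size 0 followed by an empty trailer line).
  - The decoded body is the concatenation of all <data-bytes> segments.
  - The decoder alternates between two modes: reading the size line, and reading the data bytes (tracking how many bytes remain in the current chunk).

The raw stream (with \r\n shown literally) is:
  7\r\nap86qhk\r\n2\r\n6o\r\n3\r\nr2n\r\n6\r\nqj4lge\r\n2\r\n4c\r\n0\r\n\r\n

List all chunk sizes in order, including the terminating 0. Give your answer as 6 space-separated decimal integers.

Chunk 1: stream[0..1]='7' size=0x7=7, data at stream[3..10]='ap86qhk' -> body[0..7], body so far='ap86qhk'
Chunk 2: stream[12..13]='2' size=0x2=2, data at stream[15..17]='6o' -> body[7..9], body so far='ap86qhk6o'
Chunk 3: stream[19..20]='3' size=0x3=3, data at stream[22..25]='r2n' -> body[9..12], body so far='ap86qhk6or2n'
Chunk 4: stream[27..28]='6' size=0x6=6, data at stream[30..36]='qj4lge' -> body[12..18], body so far='ap86qhk6or2nqj4lge'
Chunk 5: stream[38..39]='2' size=0x2=2, data at stream[41..43]='4c' -> body[18..20], body so far='ap86qhk6or2nqj4lge4c'
Chunk 6: stream[45..46]='0' size=0 (terminator). Final body='ap86qhk6or2nqj4lge4c' (20 bytes)

Answer: 7 2 3 6 2 0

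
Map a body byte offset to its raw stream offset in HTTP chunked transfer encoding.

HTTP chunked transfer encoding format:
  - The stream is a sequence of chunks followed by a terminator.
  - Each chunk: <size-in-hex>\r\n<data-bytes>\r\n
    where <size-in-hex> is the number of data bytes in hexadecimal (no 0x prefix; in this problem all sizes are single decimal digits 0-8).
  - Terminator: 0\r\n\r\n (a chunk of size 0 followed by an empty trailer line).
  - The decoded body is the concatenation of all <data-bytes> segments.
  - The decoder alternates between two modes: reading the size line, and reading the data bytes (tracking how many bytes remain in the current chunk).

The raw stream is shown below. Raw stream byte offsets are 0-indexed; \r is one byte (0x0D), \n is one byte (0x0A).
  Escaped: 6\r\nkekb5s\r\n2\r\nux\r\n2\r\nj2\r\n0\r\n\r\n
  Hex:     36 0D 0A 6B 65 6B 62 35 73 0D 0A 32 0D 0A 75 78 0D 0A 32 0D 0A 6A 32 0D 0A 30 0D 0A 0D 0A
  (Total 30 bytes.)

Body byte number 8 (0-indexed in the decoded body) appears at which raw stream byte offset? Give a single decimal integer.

Answer: 21

Derivation:
Chunk 1: stream[0..1]='6' size=0x6=6, data at stream[3..9]='kekb5s' -> body[0..6], body so far='kekb5s'
Chunk 2: stream[11..12]='2' size=0x2=2, data at stream[14..16]='ux' -> body[6..8], body so far='kekb5sux'
Chunk 3: stream[18..19]='2' size=0x2=2, data at stream[21..23]='j2' -> body[8..10], body so far='kekb5suxj2'
Chunk 4: stream[25..26]='0' size=0 (terminator). Final body='kekb5suxj2' (10 bytes)
Body byte 8 at stream offset 21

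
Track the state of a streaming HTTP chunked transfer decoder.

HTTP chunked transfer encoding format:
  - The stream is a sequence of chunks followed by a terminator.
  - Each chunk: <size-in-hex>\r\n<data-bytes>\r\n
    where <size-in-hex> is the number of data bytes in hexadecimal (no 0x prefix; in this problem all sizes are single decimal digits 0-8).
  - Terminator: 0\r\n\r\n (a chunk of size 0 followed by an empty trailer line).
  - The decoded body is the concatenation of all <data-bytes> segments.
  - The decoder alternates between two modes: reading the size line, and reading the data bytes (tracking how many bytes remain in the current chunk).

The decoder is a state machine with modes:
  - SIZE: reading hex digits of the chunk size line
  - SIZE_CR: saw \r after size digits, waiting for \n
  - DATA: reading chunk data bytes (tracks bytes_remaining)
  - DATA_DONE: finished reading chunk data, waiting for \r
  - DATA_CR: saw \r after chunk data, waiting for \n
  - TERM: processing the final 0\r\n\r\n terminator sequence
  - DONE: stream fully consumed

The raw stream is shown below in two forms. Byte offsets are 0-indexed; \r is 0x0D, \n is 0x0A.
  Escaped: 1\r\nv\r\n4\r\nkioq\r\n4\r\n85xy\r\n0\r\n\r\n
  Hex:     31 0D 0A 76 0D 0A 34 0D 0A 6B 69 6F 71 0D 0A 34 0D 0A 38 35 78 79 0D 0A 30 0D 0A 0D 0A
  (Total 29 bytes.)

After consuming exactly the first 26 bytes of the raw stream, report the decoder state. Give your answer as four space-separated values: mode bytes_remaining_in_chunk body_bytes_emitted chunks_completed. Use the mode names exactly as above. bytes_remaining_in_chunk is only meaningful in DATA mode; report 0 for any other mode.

Answer: SIZE_CR 0 9 3

Derivation:
Byte 0 = '1': mode=SIZE remaining=0 emitted=0 chunks_done=0
Byte 1 = 0x0D: mode=SIZE_CR remaining=0 emitted=0 chunks_done=0
Byte 2 = 0x0A: mode=DATA remaining=1 emitted=0 chunks_done=0
Byte 3 = 'v': mode=DATA_DONE remaining=0 emitted=1 chunks_done=0
Byte 4 = 0x0D: mode=DATA_CR remaining=0 emitted=1 chunks_done=0
Byte 5 = 0x0A: mode=SIZE remaining=0 emitted=1 chunks_done=1
Byte 6 = '4': mode=SIZE remaining=0 emitted=1 chunks_done=1
Byte 7 = 0x0D: mode=SIZE_CR remaining=0 emitted=1 chunks_done=1
Byte 8 = 0x0A: mode=DATA remaining=4 emitted=1 chunks_done=1
Byte 9 = 'k': mode=DATA remaining=3 emitted=2 chunks_done=1
Byte 10 = 'i': mode=DATA remaining=2 emitted=3 chunks_done=1
Byte 11 = 'o': mode=DATA remaining=1 emitted=4 chunks_done=1
Byte 12 = 'q': mode=DATA_DONE remaining=0 emitted=5 chunks_done=1
Byte 13 = 0x0D: mode=DATA_CR remaining=0 emitted=5 chunks_done=1
Byte 14 = 0x0A: mode=SIZE remaining=0 emitted=5 chunks_done=2
Byte 15 = '4': mode=SIZE remaining=0 emitted=5 chunks_done=2
Byte 16 = 0x0D: mode=SIZE_CR remaining=0 emitted=5 chunks_done=2
Byte 17 = 0x0A: mode=DATA remaining=4 emitted=5 chunks_done=2
Byte 18 = '8': mode=DATA remaining=3 emitted=6 chunks_done=2
Byte 19 = '5': mode=DATA remaining=2 emitted=7 chunks_done=2
Byte 20 = 'x': mode=DATA remaining=1 emitted=8 chunks_done=2
Byte 21 = 'y': mode=DATA_DONE remaining=0 emitted=9 chunks_done=2
Byte 22 = 0x0D: mode=DATA_CR remaining=0 emitted=9 chunks_done=2
Byte 23 = 0x0A: mode=SIZE remaining=0 emitted=9 chunks_done=3
Byte 24 = '0': mode=SIZE remaining=0 emitted=9 chunks_done=3
Byte 25 = 0x0D: mode=SIZE_CR remaining=0 emitted=9 chunks_done=3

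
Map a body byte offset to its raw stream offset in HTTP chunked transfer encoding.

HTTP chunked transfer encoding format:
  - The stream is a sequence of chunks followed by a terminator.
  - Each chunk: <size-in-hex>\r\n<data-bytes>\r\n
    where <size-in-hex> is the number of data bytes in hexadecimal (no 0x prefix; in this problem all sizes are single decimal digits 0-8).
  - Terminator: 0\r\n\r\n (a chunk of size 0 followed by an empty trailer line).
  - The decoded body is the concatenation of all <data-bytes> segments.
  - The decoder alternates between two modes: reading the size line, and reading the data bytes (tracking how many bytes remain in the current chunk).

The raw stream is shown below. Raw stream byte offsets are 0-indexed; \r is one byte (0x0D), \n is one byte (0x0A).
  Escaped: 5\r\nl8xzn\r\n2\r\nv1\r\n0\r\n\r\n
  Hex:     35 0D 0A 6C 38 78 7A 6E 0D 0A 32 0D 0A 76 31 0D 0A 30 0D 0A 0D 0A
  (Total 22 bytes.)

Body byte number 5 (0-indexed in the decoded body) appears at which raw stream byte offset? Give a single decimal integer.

Chunk 1: stream[0..1]='5' size=0x5=5, data at stream[3..8]='l8xzn' -> body[0..5], body so far='l8xzn'
Chunk 2: stream[10..11]='2' size=0x2=2, data at stream[13..15]='v1' -> body[5..7], body so far='l8xznv1'
Chunk 3: stream[17..18]='0' size=0 (terminator). Final body='l8xznv1' (7 bytes)
Body byte 5 at stream offset 13

Answer: 13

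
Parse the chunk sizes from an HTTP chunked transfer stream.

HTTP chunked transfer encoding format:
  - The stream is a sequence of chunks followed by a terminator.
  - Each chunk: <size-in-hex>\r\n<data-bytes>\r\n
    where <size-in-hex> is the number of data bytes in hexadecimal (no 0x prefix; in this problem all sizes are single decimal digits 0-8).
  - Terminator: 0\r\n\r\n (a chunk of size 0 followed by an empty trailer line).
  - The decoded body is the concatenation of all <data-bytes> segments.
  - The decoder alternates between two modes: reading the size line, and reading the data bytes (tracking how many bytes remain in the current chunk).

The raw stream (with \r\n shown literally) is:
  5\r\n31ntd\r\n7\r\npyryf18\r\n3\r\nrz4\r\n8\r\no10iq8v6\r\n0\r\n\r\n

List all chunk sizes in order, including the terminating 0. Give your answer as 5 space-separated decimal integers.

Answer: 5 7 3 8 0

Derivation:
Chunk 1: stream[0..1]='5' size=0x5=5, data at stream[3..8]='31ntd' -> body[0..5], body so far='31ntd'
Chunk 2: stream[10..11]='7' size=0x7=7, data at stream[13..20]='pyryf18' -> body[5..12], body so far='31ntdpyryf18'
Chunk 3: stream[22..23]='3' size=0x3=3, data at stream[25..28]='rz4' -> body[12..15], body so far='31ntdpyryf18rz4'
Chunk 4: stream[30..31]='8' size=0x8=8, data at stream[33..41]='o10iq8v6' -> body[15..23], body so far='31ntdpyryf18rz4o10iq8v6'
Chunk 5: stream[43..44]='0' size=0 (terminator). Final body='31ntdpyryf18rz4o10iq8v6' (23 bytes)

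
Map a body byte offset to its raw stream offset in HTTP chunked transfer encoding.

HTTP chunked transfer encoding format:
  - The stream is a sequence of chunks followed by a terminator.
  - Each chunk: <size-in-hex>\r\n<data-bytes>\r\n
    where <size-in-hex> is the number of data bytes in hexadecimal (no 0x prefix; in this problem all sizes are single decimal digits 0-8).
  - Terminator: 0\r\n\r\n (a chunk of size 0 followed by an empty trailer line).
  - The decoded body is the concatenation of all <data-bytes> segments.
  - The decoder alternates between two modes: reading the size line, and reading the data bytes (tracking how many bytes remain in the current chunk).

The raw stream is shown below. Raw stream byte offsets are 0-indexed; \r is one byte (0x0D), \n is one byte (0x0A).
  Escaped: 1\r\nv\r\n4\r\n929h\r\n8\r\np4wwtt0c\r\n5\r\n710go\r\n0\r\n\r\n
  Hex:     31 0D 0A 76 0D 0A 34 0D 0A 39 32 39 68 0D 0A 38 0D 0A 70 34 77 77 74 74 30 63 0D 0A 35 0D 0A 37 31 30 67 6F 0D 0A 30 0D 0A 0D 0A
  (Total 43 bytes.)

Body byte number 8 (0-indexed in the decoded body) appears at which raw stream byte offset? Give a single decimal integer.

Chunk 1: stream[0..1]='1' size=0x1=1, data at stream[3..4]='v' -> body[0..1], body so far='v'
Chunk 2: stream[6..7]='4' size=0x4=4, data at stream[9..13]='929h' -> body[1..5], body so far='v929h'
Chunk 3: stream[15..16]='8' size=0x8=8, data at stream[18..26]='p4wwtt0c' -> body[5..13], body so far='v929hp4wwtt0c'
Chunk 4: stream[28..29]='5' size=0x5=5, data at stream[31..36]='710go' -> body[13..18], body so far='v929hp4wwtt0c710go'
Chunk 5: stream[38..39]='0' size=0 (terminator). Final body='v929hp4wwtt0c710go' (18 bytes)
Body byte 8 at stream offset 21

Answer: 21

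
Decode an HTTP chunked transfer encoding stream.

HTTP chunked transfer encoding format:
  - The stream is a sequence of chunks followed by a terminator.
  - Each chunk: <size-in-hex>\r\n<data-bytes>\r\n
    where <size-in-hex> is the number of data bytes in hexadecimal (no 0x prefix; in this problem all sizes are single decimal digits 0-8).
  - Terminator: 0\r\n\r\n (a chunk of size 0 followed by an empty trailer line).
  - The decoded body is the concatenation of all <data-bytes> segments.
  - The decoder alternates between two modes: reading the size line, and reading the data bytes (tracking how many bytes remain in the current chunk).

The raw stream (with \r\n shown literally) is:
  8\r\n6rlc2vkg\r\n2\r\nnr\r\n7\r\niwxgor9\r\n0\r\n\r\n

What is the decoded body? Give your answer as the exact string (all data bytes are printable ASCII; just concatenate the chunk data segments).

Answer: 6rlc2vkgnriwxgor9

Derivation:
Chunk 1: stream[0..1]='8' size=0x8=8, data at stream[3..11]='6rlc2vkg' -> body[0..8], body so far='6rlc2vkg'
Chunk 2: stream[13..14]='2' size=0x2=2, data at stream[16..18]='nr' -> body[8..10], body so far='6rlc2vkgnr'
Chunk 3: stream[20..21]='7' size=0x7=7, data at stream[23..30]='iwxgor9' -> body[10..17], body so far='6rlc2vkgnriwxgor9'
Chunk 4: stream[32..33]='0' size=0 (terminator). Final body='6rlc2vkgnriwxgor9' (17 bytes)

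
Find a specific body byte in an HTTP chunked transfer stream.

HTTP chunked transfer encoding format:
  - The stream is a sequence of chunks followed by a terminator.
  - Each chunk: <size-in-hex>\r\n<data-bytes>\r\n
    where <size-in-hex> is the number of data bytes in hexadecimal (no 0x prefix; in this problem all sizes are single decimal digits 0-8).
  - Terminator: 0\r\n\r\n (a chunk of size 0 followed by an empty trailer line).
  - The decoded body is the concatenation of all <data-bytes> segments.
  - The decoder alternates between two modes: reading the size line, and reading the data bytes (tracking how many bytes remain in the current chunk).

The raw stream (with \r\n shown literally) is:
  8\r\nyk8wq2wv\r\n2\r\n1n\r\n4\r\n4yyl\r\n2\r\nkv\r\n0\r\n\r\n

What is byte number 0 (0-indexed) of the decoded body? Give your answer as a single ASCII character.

Answer: y

Derivation:
Chunk 1: stream[0..1]='8' size=0x8=8, data at stream[3..11]='yk8wq2wv' -> body[0..8], body so far='yk8wq2wv'
Chunk 2: stream[13..14]='2' size=0x2=2, data at stream[16..18]='1n' -> body[8..10], body so far='yk8wq2wv1n'
Chunk 3: stream[20..21]='4' size=0x4=4, data at stream[23..27]='4yyl' -> body[10..14], body so far='yk8wq2wv1n4yyl'
Chunk 4: stream[29..30]='2' size=0x2=2, data at stream[32..34]='kv' -> body[14..16], body so far='yk8wq2wv1n4yylkv'
Chunk 5: stream[36..37]='0' size=0 (terminator). Final body='yk8wq2wv1n4yylkv' (16 bytes)
Body byte 0 = 'y'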